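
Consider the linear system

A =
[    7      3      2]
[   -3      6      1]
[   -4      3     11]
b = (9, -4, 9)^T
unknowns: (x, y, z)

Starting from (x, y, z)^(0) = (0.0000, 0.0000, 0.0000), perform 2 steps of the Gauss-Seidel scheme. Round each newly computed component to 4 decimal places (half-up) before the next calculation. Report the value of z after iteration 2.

Iteration 1:
  x = (9 - (3)·0.0000 - (2)·0.0000) / (7) = 1.2857
  y = (-4 - (-3)·1.2857 - (1)·0.0000) / (6) = -0.0238
  z = (9 - (-4)·1.2857 - (3)·-0.0238) / (11) = 1.2922
Iteration 2:
  x = (9 - (3)·-0.0238 - (2)·1.2922) / (7) = 0.9267
  y = (-4 - (-3)·0.9267 - (1)·1.2922) / (6) = -0.4187
  z = (9 - (-4)·0.9267 - (3)·-0.4187) / (11) = 1.2694

1.2694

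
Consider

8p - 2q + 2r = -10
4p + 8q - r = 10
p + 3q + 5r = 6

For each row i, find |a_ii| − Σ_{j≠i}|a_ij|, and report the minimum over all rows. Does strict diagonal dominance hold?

1

row 1: |8| − (2+2) = 4
row 2: |8| − (4+1) = 3
row 3: |5| − (1+3) = 1
minimum over rows = 1 → strictly diagonally dominant (convergence guaranteed)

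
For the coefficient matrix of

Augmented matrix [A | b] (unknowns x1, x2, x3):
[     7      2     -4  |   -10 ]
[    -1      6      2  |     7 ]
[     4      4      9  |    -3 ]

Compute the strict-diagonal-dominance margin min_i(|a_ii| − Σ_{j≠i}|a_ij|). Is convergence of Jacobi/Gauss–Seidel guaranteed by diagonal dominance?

1

row 1: |7| − (2+4) = 1
row 2: |6| − (1+2) = 3
row 3: |9| − (4+4) = 1
minimum over rows = 1 → strictly diagonally dominant (convergence guaranteed)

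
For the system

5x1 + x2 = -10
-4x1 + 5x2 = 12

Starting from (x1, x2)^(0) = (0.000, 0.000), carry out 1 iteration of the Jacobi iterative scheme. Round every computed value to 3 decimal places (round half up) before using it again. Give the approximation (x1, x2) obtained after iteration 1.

Iteration 1:
  x1 = (-10 - (1)·0.000) / (5) = -2.000
  x2 = (12 - (-4)·0.000) / (5) = 2.400

(-2.000, 2.400)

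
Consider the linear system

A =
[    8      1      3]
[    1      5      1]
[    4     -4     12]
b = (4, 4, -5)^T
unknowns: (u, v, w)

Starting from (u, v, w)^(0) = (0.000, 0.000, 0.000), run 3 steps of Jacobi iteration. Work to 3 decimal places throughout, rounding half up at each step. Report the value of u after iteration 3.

Iteration 1:
  u = (4 - (1)·0.000 - (3)·0.000) / (8) = 0.500
  v = (4 - (1)·0.000 - (1)·0.000) / (5) = 0.800
  w = (-5 - (4)·0.000 - (-4)·0.000) / (12) = -0.417
Iteration 2:
  u = (4 - (1)·0.800 - (3)·-0.417) / (8) = 0.556
  v = (4 - (1)·0.500 - (1)·-0.417) / (5) = 0.783
  w = (-5 - (4)·0.500 - (-4)·0.800) / (12) = -0.317
Iteration 3:
  u = (4 - (1)·0.783 - (3)·-0.317) / (8) = 0.521
  v = (4 - (1)·0.556 - (1)·-0.317) / (5) = 0.752
  w = (-5 - (4)·0.556 - (-4)·0.783) / (12) = -0.341

0.521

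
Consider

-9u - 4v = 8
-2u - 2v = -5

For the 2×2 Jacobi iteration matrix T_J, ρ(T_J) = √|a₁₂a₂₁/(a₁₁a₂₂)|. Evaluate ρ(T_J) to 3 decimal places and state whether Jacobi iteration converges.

a₁₂a₂₁/(a₁₁a₂₂) = (-4)·(-2) / ((-9)·(-2)) = 0.444444
ρ = √|0.444444| = √0.444444 = 0.667
ρ < 1, so Jacobi converges

0.667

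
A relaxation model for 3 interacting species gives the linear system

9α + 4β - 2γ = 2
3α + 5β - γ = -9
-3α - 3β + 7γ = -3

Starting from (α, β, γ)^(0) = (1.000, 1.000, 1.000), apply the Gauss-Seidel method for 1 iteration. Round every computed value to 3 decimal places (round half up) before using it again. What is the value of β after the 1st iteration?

Iteration 1:
  α = (2 - (4)·1.000 - (-2)·1.000) / (9) = 0.000
  β = (-9 - (3)·0.000 - (-1)·1.000) / (5) = -1.600
  γ = (-3 - (-3)·0.000 - (-3)·-1.600) / (7) = -1.114

-1.600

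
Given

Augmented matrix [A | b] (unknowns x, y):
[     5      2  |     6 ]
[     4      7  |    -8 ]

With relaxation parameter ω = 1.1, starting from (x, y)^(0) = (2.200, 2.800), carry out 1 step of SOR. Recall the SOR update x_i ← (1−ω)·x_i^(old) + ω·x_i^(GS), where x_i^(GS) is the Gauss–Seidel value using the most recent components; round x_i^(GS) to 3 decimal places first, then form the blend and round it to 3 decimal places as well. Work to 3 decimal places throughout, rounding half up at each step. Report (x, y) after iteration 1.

(-0.132, -1.454)

Iteration 1:
  x: GS value = (6 - (2)·2.800) / (5) = 0.080;  x ← (1−ω)·2.200 + ω·0.080 = -0.132
  y: GS value = (-8 - (4)·-0.132) / (7) = -1.067;  y ← (1−ω)·2.800 + ω·-1.067 = -1.454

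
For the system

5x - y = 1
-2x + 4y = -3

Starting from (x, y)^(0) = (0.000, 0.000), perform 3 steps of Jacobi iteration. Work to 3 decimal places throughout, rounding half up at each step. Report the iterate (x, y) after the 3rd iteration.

Iteration 1:
  x = (1 - (-1)·0.000) / (5) = 0.200
  y = (-3 - (-2)·0.000) / (4) = -0.750
Iteration 2:
  x = (1 - (-1)·-0.750) / (5) = 0.050
  y = (-3 - (-2)·0.200) / (4) = -0.650
Iteration 3:
  x = (1 - (-1)·-0.650) / (5) = 0.070
  y = (-3 - (-2)·0.050) / (4) = -0.725

(0.070, -0.725)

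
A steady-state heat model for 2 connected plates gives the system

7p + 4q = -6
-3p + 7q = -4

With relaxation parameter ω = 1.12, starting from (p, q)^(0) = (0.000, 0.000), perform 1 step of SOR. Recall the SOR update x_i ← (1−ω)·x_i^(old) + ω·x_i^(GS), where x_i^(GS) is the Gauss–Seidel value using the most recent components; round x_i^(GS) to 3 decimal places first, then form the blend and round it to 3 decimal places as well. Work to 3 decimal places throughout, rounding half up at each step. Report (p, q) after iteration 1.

Iteration 1:
  p: GS value = (-6 - (4)·0.000) / (7) = -0.857;  p ← (1−ω)·0.000 + ω·-0.857 = -0.960
  q: GS value = (-4 - (-3)·-0.960) / (7) = -0.983;  q ← (1−ω)·0.000 + ω·-0.983 = -1.101

(-0.960, -1.101)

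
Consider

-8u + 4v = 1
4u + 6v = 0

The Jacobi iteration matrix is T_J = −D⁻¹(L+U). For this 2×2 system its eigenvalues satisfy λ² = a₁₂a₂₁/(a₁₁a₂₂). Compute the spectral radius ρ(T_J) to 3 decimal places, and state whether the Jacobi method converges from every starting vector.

a₁₂a₂₁/(a₁₁a₂₂) = (4)·(4) / ((-8)·(6)) = -0.333333
ρ = √|-0.333333| = √0.333333 = 0.577
ρ < 1, so Jacobi converges

0.577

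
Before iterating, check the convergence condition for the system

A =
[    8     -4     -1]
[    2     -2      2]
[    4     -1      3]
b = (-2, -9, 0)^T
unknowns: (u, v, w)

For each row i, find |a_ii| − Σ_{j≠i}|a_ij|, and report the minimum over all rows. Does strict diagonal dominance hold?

row 1: |8| − (4+1) = 3
row 2: |-2| − (2+2) = -2
row 3: |3| − (4+1) = -2
minimum over rows = -2 → not strictly diagonally dominant

-2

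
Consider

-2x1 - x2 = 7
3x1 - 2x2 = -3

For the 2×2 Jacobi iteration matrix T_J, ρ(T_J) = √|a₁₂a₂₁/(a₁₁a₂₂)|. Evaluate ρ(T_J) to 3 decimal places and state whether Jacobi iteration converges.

0.866

a₁₂a₂₁/(a₁₁a₂₂) = (-1)·(3) / ((-2)·(-2)) = -0.750000
ρ = √|-0.750000| = √0.750000 = 0.866
ρ < 1, so Jacobi converges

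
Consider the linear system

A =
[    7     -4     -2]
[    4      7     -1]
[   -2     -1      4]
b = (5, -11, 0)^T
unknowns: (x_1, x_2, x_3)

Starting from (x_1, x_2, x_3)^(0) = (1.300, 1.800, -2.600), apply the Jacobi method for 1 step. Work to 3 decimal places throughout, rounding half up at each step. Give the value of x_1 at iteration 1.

Iteration 1:
  x_1 = (5 - (-4)·1.800 - (-2)·-2.600) / (7) = 1.000
  x_2 = (-11 - (4)·1.300 - (-1)·-2.600) / (7) = -2.686
  x_3 = (0 - (-2)·1.300 - (-1)·1.800) / (4) = 1.100

1.000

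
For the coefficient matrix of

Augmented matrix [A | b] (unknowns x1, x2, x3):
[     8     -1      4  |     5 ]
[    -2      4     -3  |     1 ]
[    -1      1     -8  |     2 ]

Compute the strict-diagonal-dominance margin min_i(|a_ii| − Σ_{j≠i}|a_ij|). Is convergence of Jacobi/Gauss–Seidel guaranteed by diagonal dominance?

-1

row 1: |8| − (1+4) = 3
row 2: |4| − (2+3) = -1
row 3: |-8| − (1+1) = 6
minimum over rows = -1 → not strictly diagonally dominant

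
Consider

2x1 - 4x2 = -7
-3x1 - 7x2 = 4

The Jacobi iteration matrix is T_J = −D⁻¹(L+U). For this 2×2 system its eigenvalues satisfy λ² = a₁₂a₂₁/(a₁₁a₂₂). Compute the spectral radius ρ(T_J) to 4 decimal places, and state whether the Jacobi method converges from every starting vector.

a₁₂a₂₁/(a₁₁a₂₂) = (-4)·(-3) / ((2)·(-7)) = -0.857143
ρ = √|-0.857143| = √0.857143 = 0.9258
ρ < 1, so Jacobi converges

0.9258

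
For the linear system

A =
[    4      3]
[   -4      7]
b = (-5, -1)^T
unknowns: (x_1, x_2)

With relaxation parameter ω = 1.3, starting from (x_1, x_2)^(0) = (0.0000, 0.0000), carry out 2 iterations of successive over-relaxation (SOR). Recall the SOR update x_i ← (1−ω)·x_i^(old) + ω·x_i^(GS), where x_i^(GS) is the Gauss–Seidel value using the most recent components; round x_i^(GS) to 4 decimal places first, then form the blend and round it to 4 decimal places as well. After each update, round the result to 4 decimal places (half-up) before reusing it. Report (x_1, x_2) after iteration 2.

(0.2205, 0.3959)

Iteration 1:
  x_1: GS value = (-5 - (3)·0.0000) / (4) = -1.2500;  x_1 ← (1−ω)·0.0000 + ω·-1.2500 = -1.6250
  x_2: GS value = (-1 - (-4)·-1.6250) / (7) = -1.0714;  x_2 ← (1−ω)·0.0000 + ω·-1.0714 = -1.3928
Iteration 2:
  x_1: GS value = (-5 - (3)·-1.3928) / (4) = -0.2054;  x_1 ← (1−ω)·-1.6250 + ω·-0.2054 = 0.2205
  x_2: GS value = (-1 - (-4)·0.2205) / (7) = -0.0169;  x_2 ← (1−ω)·-1.3928 + ω·-0.0169 = 0.3959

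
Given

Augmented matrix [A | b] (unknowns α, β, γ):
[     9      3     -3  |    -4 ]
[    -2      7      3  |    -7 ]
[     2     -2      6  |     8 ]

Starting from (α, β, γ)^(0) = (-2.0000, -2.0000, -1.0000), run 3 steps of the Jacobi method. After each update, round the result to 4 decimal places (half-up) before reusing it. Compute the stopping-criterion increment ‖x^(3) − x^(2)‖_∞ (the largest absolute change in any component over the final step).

Iteration 1:
  α = (-4 - (3)·-2.0000 - (-3)·-1.0000) / (9) = -0.1111
  β = (-7 - (-2)·-2.0000 - (3)·-1.0000) / (7) = -1.1429
  γ = (8 - (2)·-2.0000 - (-2)·-2.0000) / (6) = 1.3333
Iteration 2:
  α = (-4 - (3)·-1.1429 - (-3)·1.3333) / (9) = 0.3810
  β = (-7 - (-2)·-0.1111 - (3)·1.3333) / (7) = -1.6032
  γ = (8 - (2)·-0.1111 - (-2)·-1.1429) / (6) = 0.9894
Iteration 3:
  α = (-4 - (3)·-1.6032 - (-3)·0.9894) / (9) = 0.4198
  β = (-7 - (-2)·0.3810 - (3)·0.9894) / (7) = -1.3152
  γ = (8 - (2)·0.3810 - (-2)·-1.6032) / (6) = 0.6719
Change: (0.0388, 0.2880, -0.3175) → max |·| = 0.3175

0.3175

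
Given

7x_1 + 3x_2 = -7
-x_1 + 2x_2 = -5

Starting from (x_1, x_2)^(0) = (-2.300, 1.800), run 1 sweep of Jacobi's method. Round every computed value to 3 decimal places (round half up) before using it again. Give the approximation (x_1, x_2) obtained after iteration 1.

(-1.771, -3.650)

Iteration 1:
  x_1 = (-7 - (3)·1.800) / (7) = -1.771
  x_2 = (-5 - (-1)·-2.300) / (2) = -3.650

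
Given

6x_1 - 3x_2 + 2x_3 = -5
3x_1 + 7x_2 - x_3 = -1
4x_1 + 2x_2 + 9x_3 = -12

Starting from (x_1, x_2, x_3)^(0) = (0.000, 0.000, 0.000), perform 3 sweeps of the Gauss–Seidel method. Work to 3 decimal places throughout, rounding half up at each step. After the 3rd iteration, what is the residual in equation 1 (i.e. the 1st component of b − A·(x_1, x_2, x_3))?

0.014

Iteration 1:
  x_1 = (-5 - (-3)·0.000 - (2)·0.000) / (6) = -0.833
  x_2 = (-1 - (3)·-0.833 - (-1)·0.000) / (7) = 0.214
  x_3 = (-12 - (4)·-0.833 - (2)·0.214) / (9) = -1.011
Iteration 2:
  x_1 = (-5 - (-3)·0.214 - (2)·-1.011) / (6) = -0.389
  x_2 = (-1 - (3)·-0.389 - (-1)·-1.011) / (7) = -0.121
  x_3 = (-12 - (4)·-0.389 - (2)·-0.121) / (9) = -1.134
Iteration 3:
  x_1 = (-5 - (-3)·-0.121 - (2)·-1.134) / (6) = -0.516
  x_2 = (-1 - (3)·-0.516 - (-1)·-1.134) / (7) = -0.084
  x_3 = (-12 - (4)·-0.516 - (2)·-0.084) / (9) = -1.085
Residual b − A·x = (0.014, 0.051, -0.003)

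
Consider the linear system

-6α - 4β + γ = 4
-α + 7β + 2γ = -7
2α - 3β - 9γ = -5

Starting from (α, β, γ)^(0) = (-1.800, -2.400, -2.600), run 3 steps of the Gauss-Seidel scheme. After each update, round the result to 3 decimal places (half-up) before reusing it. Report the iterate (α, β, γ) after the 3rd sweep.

Iteration 1:
  α = (4 - (-4)·-2.400 - (1)·-2.600) / (-6) = 0.500
  β = (-7 - (-1)·0.500 - (2)·-2.600) / (7) = -0.186
  γ = (-5 - (2)·0.500 - (-3)·-0.186) / (-9) = 0.729
Iteration 2:
  α = (4 - (-4)·-0.186 - (1)·0.729) / (-6) = -0.421
  β = (-7 - (-1)·-0.421 - (2)·0.729) / (7) = -1.268
  γ = (-5 - (2)·-0.421 - (-3)·-1.268) / (-9) = 0.885
Iteration 3:
  α = (4 - (-4)·-1.268 - (1)·0.885) / (-6) = 0.326
  β = (-7 - (-1)·0.326 - (2)·0.885) / (7) = -1.206
  γ = (-5 - (2)·0.326 - (-3)·-1.206) / (-9) = 1.030

(0.326, -1.206, 1.030)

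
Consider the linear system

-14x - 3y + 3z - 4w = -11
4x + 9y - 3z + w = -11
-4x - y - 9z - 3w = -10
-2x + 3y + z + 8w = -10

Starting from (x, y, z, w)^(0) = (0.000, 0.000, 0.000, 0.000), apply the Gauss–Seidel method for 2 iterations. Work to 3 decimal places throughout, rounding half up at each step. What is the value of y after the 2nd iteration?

-1.507

Iteration 1:
  x = (-11 - (-3)·0.000 - (3)·0.000 - (-4)·0.000) / (-14) = 0.786
  y = (-11 - (4)·0.786 - (-3)·0.000 - (1)·0.000) / (9) = -1.572
  z = (-10 - (-4)·0.786 - (-1)·-1.572 - (-3)·0.000) / (-9) = 0.936
  w = (-10 - (-2)·0.786 - (3)·-1.572 - (1)·0.936) / (8) = -0.581
Iteration 2:
  x = (-11 - (-3)·-1.572 - (3)·0.936 - (-4)·-0.581) / (-14) = 1.489
  y = (-11 - (4)·1.489 - (-3)·0.936 - (1)·-0.581) / (9) = -1.507
  z = (-10 - (-4)·1.489 - (-1)·-1.507 - (-3)·-0.581) / (-9) = 0.810
  w = (-10 - (-2)·1.489 - (3)·-1.507 - (1)·0.810) / (8) = -0.414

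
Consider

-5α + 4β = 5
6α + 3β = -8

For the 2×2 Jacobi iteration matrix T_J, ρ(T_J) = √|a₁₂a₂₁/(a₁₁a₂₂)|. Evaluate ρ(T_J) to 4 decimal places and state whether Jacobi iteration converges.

a₁₂a₂₁/(a₁₁a₂₂) = (4)·(6) / ((-5)·(3)) = -1.600000
ρ = √|-1.600000| = √1.600000 = 1.2649
ρ > 1, so Jacobi diverges

1.2649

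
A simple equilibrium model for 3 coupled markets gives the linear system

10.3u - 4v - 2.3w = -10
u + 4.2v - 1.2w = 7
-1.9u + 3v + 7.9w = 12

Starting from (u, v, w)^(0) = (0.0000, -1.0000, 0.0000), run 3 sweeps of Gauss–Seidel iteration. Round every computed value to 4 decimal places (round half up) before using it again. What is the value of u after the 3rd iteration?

-0.0860

Iteration 1:
  u = (-10 - (-4)·-1.0000 - (-2.3)·0.0000) / (10.3) = -1.3592
  v = (7 - (1)·-1.3592 - (-1.2)·0.0000) / (4.2) = 1.9903
  w = (12 - (-1.9)·-1.3592 - (3)·1.9903) / (7.9) = 0.4363
Iteration 2:
  u = (-10 - (-4)·1.9903 - (-2.3)·0.4363) / (10.3) = -0.1005
  v = (7 - (1)·-0.1005 - (-1.2)·0.4363) / (4.2) = 1.8153
  w = (12 - (-1.9)·-0.1005 - (3)·1.8153) / (7.9) = 0.8055
Iteration 3:
  u = (-10 - (-4)·1.8153 - (-2.3)·0.8055) / (10.3) = -0.0860
  v = (7 - (1)·-0.0860 - (-1.2)·0.8055) / (4.2) = 1.9173
  w = (12 - (-1.9)·-0.0860 - (3)·1.9173) / (7.9) = 0.7702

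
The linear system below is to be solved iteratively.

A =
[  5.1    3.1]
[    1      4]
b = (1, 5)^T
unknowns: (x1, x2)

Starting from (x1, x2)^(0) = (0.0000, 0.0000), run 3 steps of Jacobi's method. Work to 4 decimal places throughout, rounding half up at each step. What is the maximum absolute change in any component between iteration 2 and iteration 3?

0.1899

Iteration 1:
  x1 = (1 - (3.1)·0.0000) / (5.1) = 0.1961
  x2 = (5 - (1)·0.0000) / (4) = 1.2500
Iteration 2:
  x1 = (1 - (3.1)·1.2500) / (5.1) = -0.5637
  x2 = (5 - (1)·0.1961) / (4) = 1.2010
Iteration 3:
  x1 = (1 - (3.1)·1.2010) / (5.1) = -0.5339
  x2 = (5 - (1)·-0.5637) / (4) = 1.3909
Change: (0.0298, 0.1899) → max |·| = 0.1899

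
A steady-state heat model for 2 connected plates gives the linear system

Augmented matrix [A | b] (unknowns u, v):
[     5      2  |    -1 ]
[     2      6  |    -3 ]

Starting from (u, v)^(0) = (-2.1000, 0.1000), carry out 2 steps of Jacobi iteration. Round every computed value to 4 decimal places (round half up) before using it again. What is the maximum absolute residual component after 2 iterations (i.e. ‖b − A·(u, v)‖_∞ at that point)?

1.2400

Iteration 1:
  u = (-1 - (2)·0.1000) / (5) = -0.2400
  v = (-3 - (2)·-2.1000) / (6) = 0.2000
Iteration 2:
  u = (-1 - (2)·0.2000) / (5) = -0.2800
  v = (-3 - (2)·-0.2400) / (6) = -0.4200
Residual b − A·x = (1.2400, 0.0800); ∞-norm = 1.2400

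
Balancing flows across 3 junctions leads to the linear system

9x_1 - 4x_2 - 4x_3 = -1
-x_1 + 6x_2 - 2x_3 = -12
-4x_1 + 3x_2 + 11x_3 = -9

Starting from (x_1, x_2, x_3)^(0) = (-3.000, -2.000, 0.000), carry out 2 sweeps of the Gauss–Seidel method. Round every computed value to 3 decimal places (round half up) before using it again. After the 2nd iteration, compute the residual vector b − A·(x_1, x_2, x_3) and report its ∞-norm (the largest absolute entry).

Iteration 1:
  x_1 = (-1 - (-4)·-2.000 - (-4)·0.000) / (9) = -1.000
  x_2 = (-12 - (-1)·-1.000 - (-2)·0.000) / (6) = -2.167
  x_3 = (-9 - (-4)·-1.000 - (3)·-2.167) / (11) = -0.591
Iteration 2:
  x_1 = (-1 - (-4)·-2.167 - (-4)·-0.591) / (9) = -1.337
  x_2 = (-12 - (-1)·-1.337 - (-2)·-0.591) / (6) = -2.420
  x_3 = (-9 - (-4)·-1.337 - (3)·-2.420) / (11) = -0.644
Residual b − A·x = (-1.223, -0.105, -0.004); ∞-norm = 1.223

1.223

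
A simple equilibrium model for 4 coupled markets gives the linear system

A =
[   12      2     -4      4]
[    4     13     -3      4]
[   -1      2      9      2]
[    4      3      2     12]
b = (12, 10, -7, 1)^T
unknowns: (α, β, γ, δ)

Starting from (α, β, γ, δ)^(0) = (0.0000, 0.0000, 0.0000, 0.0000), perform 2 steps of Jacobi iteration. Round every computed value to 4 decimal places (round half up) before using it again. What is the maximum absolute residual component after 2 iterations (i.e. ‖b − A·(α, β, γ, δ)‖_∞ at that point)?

3.3562

Iteration 1:
  α = (12 - (2)·0.0000 - (-4)·0.0000 - (4)·0.0000) / (12) = 1.0000
  β = (10 - (4)·0.0000 - (-3)·0.0000 - (4)·0.0000) / (13) = 0.7692
  γ = (-7 - (-1)·0.0000 - (2)·0.0000 - (2)·0.0000) / (9) = -0.7778
  δ = (1 - (4)·0.0000 - (3)·0.0000 - (2)·0.0000) / (12) = 0.0833
Iteration 2:
  α = (12 - (2)·0.7692 - (-4)·-0.7778 - (4)·0.0833) / (12) = 0.5848
  β = (10 - (4)·1.0000 - (-3)·-0.7778 - (4)·0.0833) / (13) = 0.2564
  γ = (-7 - (-1)·1.0000 - (2)·0.7692 - (2)·0.0833) / (9) = -0.8561
  δ = (1 - (4)·1.0000 - (3)·0.7692 - (2)·-0.7778) / (12) = -0.3127
Residual b − A·x = (2.2960, 3.0101, 1.4023, 3.3562); ∞-norm = 3.3562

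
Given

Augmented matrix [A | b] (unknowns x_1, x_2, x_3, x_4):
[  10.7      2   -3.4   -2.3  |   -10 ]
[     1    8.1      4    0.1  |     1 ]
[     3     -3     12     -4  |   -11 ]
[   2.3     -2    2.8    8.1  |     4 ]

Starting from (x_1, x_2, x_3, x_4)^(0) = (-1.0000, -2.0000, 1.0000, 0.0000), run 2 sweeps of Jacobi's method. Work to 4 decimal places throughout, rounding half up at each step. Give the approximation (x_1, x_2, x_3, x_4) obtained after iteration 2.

Iteration 1:
  x_1 = (-10 - (2)·-2.0000 - (-3.4)·1.0000 - (-2.3)·0.0000) / (10.7) = -0.2430
  x_2 = (1 - (1)·-1.0000 - (4)·1.0000 - (0.1)·0.0000) / (8.1) = -0.2469
  x_3 = (-11 - (3)·-1.0000 - (-3)·-2.0000 - (-4)·0.0000) / (12) = -1.1667
  x_4 = (4 - (2.3)·-1.0000 - (-2)·-2.0000 - (2.8)·1.0000) / (8.1) = -0.0617
Iteration 2:
  x_1 = (-10 - (2)·-0.2469 - (-3.4)·-1.1667 - (-2.3)·-0.0617) / (10.7) = -1.2724
  x_2 = (1 - (1)·-0.2430 - (4)·-1.1667 - (0.1)·-0.0617) / (8.1) = 0.7304
  x_3 = (-11 - (3)·-0.2430 - (-3)·-0.2469 - (-4)·-0.0617) / (12) = -0.9382
  x_4 = (4 - (2.3)·-0.2430 - (-2)·-0.2469 - (2.8)·-1.1667) / (8.1) = 0.9052

(-1.2724, 0.7304, -0.9382, 0.9052)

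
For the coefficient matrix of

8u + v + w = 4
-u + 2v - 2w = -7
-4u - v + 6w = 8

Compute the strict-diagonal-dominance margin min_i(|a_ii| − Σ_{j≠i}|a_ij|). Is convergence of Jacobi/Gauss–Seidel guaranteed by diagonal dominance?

-1

row 1: |8| − (1+1) = 6
row 2: |2| − (1+2) = -1
row 3: |6| − (4+1) = 1
minimum over rows = -1 → not strictly diagonally dominant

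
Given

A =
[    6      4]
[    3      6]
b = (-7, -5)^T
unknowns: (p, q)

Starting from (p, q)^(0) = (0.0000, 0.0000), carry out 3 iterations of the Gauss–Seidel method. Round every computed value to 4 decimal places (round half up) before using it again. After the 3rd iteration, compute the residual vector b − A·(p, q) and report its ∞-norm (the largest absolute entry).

0.1114

Iteration 1:
  p = (-7 - (4)·0.0000) / (6) = -1.1667
  q = (-5 - (3)·-1.1667) / (6) = -0.2500
Iteration 2:
  p = (-7 - (4)·-0.2500) / (6) = -1.0000
  q = (-5 - (3)·-1.0000) / (6) = -0.3333
Iteration 3:
  p = (-7 - (4)·-0.3333) / (6) = -0.9445
  q = (-5 - (3)·-0.9445) / (6) = -0.3611
Residual b − A·x = (0.1114, 0.0001); ∞-norm = 0.1114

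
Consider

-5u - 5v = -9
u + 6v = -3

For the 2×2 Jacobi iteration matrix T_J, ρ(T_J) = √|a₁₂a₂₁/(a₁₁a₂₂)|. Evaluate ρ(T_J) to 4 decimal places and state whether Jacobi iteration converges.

a₁₂a₂₁/(a₁₁a₂₂) = (-5)·(1) / ((-5)·(6)) = 0.166667
ρ = √|0.166667| = √0.166667 = 0.4082
ρ < 1, so Jacobi converges

0.4082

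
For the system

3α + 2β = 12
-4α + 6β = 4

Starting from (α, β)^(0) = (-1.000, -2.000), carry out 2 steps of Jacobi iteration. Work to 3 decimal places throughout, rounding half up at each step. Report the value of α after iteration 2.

Iteration 1:
  α = (12 - (2)·-2.000) / (3) = 5.333
  β = (4 - (-4)·-1.000) / (6) = 0.000
Iteration 2:
  α = (12 - (2)·0.000) / (3) = 4.000
  β = (4 - (-4)·5.333) / (6) = 4.222

4.000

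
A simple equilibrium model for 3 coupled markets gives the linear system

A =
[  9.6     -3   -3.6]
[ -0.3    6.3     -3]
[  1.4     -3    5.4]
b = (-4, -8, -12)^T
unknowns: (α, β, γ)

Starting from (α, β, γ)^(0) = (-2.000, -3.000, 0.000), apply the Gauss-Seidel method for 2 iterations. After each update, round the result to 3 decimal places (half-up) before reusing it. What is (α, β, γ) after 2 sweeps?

Iteration 1:
  α = (-4 - (-3)·-3.000 - (-3.6)·0.000) / (9.6) = -1.354
  β = (-8 - (-0.3)·-1.354 - (-3)·0.000) / (6.3) = -1.334
  γ = (-12 - (1.4)·-1.354 - (-3)·-1.334) / (5.4) = -2.612
Iteration 2:
  α = (-4 - (-3)·-1.334 - (-3.6)·-2.612) / (9.6) = -1.813
  β = (-8 - (-0.3)·-1.813 - (-3)·-2.612) / (6.3) = -2.600
  γ = (-12 - (1.4)·-1.813 - (-3)·-2.600) / (5.4) = -3.197

(-1.813, -2.600, -3.197)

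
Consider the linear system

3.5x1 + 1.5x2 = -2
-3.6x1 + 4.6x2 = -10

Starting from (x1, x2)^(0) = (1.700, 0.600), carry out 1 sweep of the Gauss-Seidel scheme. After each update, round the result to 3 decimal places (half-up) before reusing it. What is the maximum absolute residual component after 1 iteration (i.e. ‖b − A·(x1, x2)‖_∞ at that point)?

5.136

Iteration 1:
  x1 = (-2 - (1.5)·0.600) / (3.5) = -0.829
  x2 = (-10 - (-3.6)·-0.829) / (4.6) = -2.823
Residual b − A·x = (5.136, 0.001); ∞-norm = 5.136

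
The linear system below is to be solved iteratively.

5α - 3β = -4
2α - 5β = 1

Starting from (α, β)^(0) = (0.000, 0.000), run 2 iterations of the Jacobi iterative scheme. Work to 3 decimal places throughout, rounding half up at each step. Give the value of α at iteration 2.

-0.920

Iteration 1:
  α = (-4 - (-3)·0.000) / (5) = -0.800
  β = (1 - (2)·0.000) / (-5) = -0.200
Iteration 2:
  α = (-4 - (-3)·-0.200) / (5) = -0.920
  β = (1 - (2)·-0.800) / (-5) = -0.520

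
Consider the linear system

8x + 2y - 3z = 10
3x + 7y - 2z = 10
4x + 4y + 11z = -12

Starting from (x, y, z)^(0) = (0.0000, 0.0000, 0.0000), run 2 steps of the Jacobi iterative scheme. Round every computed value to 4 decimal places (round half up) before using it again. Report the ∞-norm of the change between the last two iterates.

0.9740

Iteration 1:
  x = (10 - (2)·0.0000 - (-3)·0.0000) / (8) = 1.2500
  y = (10 - (3)·0.0000 - (-2)·0.0000) / (7) = 1.4286
  z = (-12 - (4)·0.0000 - (4)·0.0000) / (11) = -1.0909
Iteration 2:
  x = (10 - (2)·1.4286 - (-3)·-1.0909) / (8) = 0.4838
  y = (10 - (3)·1.2500 - (-2)·-1.0909) / (7) = 0.5812
  z = (-12 - (4)·1.2500 - (4)·1.4286) / (11) = -2.0649
Change: (-0.7662, -0.8474, -0.9740) → max |·| = 0.9740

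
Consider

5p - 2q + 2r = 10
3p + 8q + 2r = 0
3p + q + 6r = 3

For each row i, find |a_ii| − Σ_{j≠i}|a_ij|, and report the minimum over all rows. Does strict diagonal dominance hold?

1

row 1: |5| − (2+2) = 1
row 2: |8| − (3+2) = 3
row 3: |6| − (3+1) = 2
minimum over rows = 1 → strictly diagonally dominant (convergence guaranteed)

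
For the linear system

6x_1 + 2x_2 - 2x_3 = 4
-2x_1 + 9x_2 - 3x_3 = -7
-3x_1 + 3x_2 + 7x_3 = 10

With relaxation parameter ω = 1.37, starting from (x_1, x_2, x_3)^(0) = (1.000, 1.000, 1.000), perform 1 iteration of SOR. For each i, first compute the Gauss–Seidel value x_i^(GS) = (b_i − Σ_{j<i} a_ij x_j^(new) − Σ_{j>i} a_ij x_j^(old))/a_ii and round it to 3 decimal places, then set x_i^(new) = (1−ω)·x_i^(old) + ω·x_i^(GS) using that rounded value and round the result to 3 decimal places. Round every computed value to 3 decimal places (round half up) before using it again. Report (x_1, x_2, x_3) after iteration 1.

(0.544, -0.814, 2.385)

Iteration 1:
  x_1: GS value = (4 - (2)·1.000 - (-2)·1.000) / (6) = 0.667;  x_1 ← (1−ω)·1.000 + ω·0.667 = 0.544
  x_2: GS value = (-7 - (-2)·0.544 - (-3)·1.000) / (9) = -0.324;  x_2 ← (1−ω)·1.000 + ω·-0.324 = -0.814
  x_3: GS value = (10 - (-3)·0.544 - (3)·-0.814) / (7) = 2.011;  x_3 ← (1−ω)·1.000 + ω·2.011 = 2.385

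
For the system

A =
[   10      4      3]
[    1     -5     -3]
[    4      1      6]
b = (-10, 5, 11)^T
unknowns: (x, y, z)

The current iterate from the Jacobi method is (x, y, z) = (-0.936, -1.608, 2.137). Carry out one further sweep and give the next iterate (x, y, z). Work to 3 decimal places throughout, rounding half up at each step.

(-0.998, -2.469, 2.725)

One sweep:
  x = (-10 - (4)·-1.608 - (3)·2.137) / (10) = -0.998
  y = (5 - (1)·-0.936 - (-3)·2.137) / (-5) = -2.469
  z = (11 - (4)·-0.936 - (1)·-1.608) / (6) = 2.725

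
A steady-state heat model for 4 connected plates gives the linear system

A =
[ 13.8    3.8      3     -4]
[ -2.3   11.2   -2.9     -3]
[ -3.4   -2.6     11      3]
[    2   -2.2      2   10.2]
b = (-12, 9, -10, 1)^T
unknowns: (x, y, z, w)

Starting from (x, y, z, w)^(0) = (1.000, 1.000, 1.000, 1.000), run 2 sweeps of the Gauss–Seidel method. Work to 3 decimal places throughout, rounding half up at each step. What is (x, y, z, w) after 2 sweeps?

Iteration 1:
  x = (-12 - (3.8)·1.000 - (3)·1.000 - (-4)·1.000) / (13.8) = -1.072
  y = (9 - (-2.3)·-1.072 - (-2.9)·1.000 - (-3)·1.000) / (11.2) = 1.110
  z = (-10 - (-3.4)·-1.072 - (-2.6)·1.110 - (3)·1.000) / (11) = -1.251
  w = (1 - (2)·-1.072 - (-2.2)·1.110 - (2)·-1.251) / (10.2) = 0.793
Iteration 2:
  x = (-12 - (3.8)·1.110 - (3)·-1.251 - (-4)·0.793) / (13.8) = -0.673
  y = (9 - (-2.3)·-0.673 - (-2.9)·-1.251 - (-3)·0.793) / (11.2) = 0.554
  z = (-10 - (-3.4)·-0.673 - (-2.6)·0.554 - (3)·0.793) / (11) = -1.202
  w = (1 - (2)·-0.673 - (-2.2)·0.554 - (2)·-1.202) / (10.2) = 0.585

(-0.673, 0.554, -1.202, 0.585)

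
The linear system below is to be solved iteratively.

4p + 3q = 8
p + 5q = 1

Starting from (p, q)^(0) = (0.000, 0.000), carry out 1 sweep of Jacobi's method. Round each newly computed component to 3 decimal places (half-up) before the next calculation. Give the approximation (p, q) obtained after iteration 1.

Iteration 1:
  p = (8 - (3)·0.000) / (4) = 2.000
  q = (1 - (1)·0.000) / (5) = 0.200

(2.000, 0.200)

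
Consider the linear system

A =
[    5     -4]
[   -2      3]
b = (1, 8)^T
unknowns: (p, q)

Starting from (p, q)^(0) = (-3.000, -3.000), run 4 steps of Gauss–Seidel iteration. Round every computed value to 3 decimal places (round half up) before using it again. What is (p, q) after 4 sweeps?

Iteration 1:
  p = (1 - (-4)·-3.000) / (5) = -2.200
  q = (8 - (-2)·-2.200) / (3) = 1.200
Iteration 2:
  p = (1 - (-4)·1.200) / (5) = 1.160
  q = (8 - (-2)·1.160) / (3) = 3.440
Iteration 3:
  p = (1 - (-4)·3.440) / (5) = 2.952
  q = (8 - (-2)·2.952) / (3) = 4.635
Iteration 4:
  p = (1 - (-4)·4.635) / (5) = 3.908
  q = (8 - (-2)·3.908) / (3) = 5.272

(3.908, 5.272)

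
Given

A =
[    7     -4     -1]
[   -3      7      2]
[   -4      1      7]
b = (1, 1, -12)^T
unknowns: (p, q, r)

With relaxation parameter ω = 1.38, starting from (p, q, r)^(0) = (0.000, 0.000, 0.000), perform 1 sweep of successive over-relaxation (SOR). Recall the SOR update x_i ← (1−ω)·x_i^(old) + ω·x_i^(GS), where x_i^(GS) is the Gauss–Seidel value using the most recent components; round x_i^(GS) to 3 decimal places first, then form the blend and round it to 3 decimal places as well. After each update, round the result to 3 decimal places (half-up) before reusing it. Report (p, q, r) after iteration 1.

Iteration 1:
  p: GS value = (1 - (-4)·0.000 - (-1)·0.000) / (7) = 0.143;  p ← (1−ω)·0.000 + ω·0.143 = 0.197
  q: GS value = (1 - (-3)·0.197 - (2)·0.000) / (7) = 0.227;  q ← (1−ω)·0.000 + ω·0.227 = 0.313
  r: GS value = (-12 - (-4)·0.197 - (1)·0.313) / (7) = -1.646;  r ← (1−ω)·0.000 + ω·-1.646 = -2.271

(0.197, 0.313, -2.271)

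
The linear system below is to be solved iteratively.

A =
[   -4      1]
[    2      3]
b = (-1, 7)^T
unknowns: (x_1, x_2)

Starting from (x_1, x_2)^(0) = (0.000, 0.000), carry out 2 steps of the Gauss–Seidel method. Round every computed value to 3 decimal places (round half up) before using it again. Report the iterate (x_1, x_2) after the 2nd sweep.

(0.792, 1.805)

Iteration 1:
  x_1 = (-1 - (1)·0.000) / (-4) = 0.250
  x_2 = (7 - (2)·0.250) / (3) = 2.167
Iteration 2:
  x_1 = (-1 - (1)·2.167) / (-4) = 0.792
  x_2 = (7 - (2)·0.792) / (3) = 1.805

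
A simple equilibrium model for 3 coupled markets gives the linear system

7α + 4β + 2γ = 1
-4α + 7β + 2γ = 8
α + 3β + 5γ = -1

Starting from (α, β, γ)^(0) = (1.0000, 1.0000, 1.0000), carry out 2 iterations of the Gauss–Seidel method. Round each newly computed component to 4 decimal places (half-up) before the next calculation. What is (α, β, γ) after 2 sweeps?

(-0.0204, 1.2245, -0.9306)

Iteration 1:
  α = (1 - (4)·1.0000 - (2)·1.0000) / (7) = -0.7143
  β = (8 - (-4)·-0.7143 - (2)·1.0000) / (7) = 0.4490
  γ = (-1 - (1)·-0.7143 - (3)·0.4490) / (5) = -0.3265
Iteration 2:
  α = (1 - (4)·0.4490 - (2)·-0.3265) / (7) = -0.0204
  β = (8 - (-4)·-0.0204 - (2)·-0.3265) / (7) = 1.2245
  γ = (-1 - (1)·-0.0204 - (3)·1.2245) / (5) = -0.9306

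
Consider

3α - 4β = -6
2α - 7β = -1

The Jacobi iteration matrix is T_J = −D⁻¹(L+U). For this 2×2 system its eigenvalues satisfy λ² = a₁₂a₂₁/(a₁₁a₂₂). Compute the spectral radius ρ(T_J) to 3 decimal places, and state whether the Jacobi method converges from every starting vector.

0.617

a₁₂a₂₁/(a₁₁a₂₂) = (-4)·(2) / ((3)·(-7)) = 0.380952
ρ = √|0.380952| = √0.380952 = 0.617
ρ < 1, so Jacobi converges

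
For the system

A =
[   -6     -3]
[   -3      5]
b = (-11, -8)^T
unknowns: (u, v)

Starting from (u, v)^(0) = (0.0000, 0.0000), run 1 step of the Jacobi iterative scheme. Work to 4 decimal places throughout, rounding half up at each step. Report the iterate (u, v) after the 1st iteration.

(1.8333, -1.6000)

Iteration 1:
  u = (-11 - (-3)·0.0000) / (-6) = 1.8333
  v = (-8 - (-3)·0.0000) / (5) = -1.6000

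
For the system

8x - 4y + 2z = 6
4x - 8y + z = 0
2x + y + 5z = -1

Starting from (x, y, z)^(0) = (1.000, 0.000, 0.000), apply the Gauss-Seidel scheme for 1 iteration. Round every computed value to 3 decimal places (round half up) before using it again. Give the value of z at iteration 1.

-0.575

Iteration 1:
  x = (6 - (-4)·0.000 - (2)·0.000) / (8) = 0.750
  y = (0 - (4)·0.750 - (1)·0.000) / (-8) = 0.375
  z = (-1 - (2)·0.750 - (1)·0.375) / (5) = -0.575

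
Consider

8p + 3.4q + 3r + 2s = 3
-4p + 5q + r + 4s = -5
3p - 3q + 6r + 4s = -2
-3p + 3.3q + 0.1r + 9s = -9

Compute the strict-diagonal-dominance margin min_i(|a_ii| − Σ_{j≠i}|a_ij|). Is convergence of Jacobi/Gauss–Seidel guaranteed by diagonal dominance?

-4

row 1: |8| − (3.4+3+2) = -0.4
row 2: |5| − (4+1+4) = -4
row 3: |6| − (3+3+4) = -4
row 4: |9| − (3+3.3+0.1) = 2.6
minimum over rows = -4 → not strictly diagonally dominant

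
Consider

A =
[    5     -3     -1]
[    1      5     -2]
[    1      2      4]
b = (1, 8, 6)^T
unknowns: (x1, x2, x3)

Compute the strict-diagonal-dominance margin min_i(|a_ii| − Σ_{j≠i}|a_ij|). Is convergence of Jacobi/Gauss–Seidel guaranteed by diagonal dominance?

1

row 1: |5| − (3+1) = 1
row 2: |5| − (1+2) = 2
row 3: |4| − (1+2) = 1
minimum over rows = 1 → strictly diagonally dominant (convergence guaranteed)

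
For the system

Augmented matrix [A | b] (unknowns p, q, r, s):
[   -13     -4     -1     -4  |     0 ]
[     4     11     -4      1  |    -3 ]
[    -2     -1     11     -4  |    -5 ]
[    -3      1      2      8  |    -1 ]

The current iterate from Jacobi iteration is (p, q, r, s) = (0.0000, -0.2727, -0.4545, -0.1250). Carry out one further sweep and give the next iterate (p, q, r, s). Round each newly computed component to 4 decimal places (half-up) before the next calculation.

One sweep:
  p = (0 - (-4)·-0.2727 - (-1)·-0.4545 - (-4)·-0.1250) / (-13) = 0.1573
  q = (-3 - (4)·0.0000 - (-4)·-0.4545 - (1)·-0.1250) / (11) = -0.4266
  r = (-5 - (-2)·0.0000 - (-1)·-0.2727 - (-4)·-0.1250) / (11) = -0.5248
  s = (-1 - (-3)·0.0000 - (1)·-0.2727 - (2)·-0.4545) / (8) = 0.0227

(0.1573, -0.4266, -0.5248, 0.0227)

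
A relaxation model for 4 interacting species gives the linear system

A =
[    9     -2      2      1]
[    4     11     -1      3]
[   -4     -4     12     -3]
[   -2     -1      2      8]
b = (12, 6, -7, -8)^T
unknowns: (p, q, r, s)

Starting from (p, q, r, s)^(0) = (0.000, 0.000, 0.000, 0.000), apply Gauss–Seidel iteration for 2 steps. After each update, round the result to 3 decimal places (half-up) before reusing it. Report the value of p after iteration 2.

Iteration 1:
  p = (12 - (-2)·0.000 - (2)·0.000 - (1)·0.000) / (9) = 1.333
  q = (6 - (4)·1.333 - (-1)·0.000 - (3)·0.000) / (11) = 0.061
  r = (-7 - (-4)·1.333 - (-4)·0.061 - (-3)·0.000) / (12) = -0.119
  s = (-8 - (-2)·1.333 - (-1)·0.061 - (2)·-0.119) / (8) = -0.629
Iteration 2:
  p = (12 - (-2)·0.061 - (2)·-0.119 - (1)·-0.629) / (9) = 1.443
  q = (6 - (4)·1.443 - (-1)·-0.119 - (3)·-0.629) / (11) = 0.181
  r = (-7 - (-4)·1.443 - (-4)·0.181 - (-3)·-0.629) / (12) = -0.199
  s = (-8 - (-2)·1.443 - (-1)·0.181 - (2)·-0.199) / (8) = -0.567

1.443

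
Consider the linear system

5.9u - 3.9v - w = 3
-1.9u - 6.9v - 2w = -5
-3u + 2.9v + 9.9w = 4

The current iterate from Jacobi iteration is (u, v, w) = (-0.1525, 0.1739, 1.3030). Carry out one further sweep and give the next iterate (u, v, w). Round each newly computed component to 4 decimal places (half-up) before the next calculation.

(0.8443, 0.3889, 0.3069)

One sweep:
  u = (3 - (-3.9)·0.1739 - (-1)·1.3030) / (5.9) = 0.8443
  v = (-5 - (-1.9)·-0.1525 - (-2)·1.3030) / (-6.9) = 0.3889
  w = (4 - (-3)·-0.1525 - (2.9)·0.1739) / (9.9) = 0.3069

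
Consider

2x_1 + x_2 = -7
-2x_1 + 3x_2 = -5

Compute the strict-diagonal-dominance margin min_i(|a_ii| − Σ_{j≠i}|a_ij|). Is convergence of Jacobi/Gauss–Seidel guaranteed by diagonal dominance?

1

row 1: |2| − (1) = 1
row 2: |3| − (2) = 1
minimum over rows = 1 → strictly diagonally dominant (convergence guaranteed)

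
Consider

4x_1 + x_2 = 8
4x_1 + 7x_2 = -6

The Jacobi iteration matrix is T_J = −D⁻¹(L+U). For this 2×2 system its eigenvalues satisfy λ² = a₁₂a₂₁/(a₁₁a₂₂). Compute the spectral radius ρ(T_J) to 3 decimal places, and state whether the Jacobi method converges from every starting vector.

a₁₂a₂₁/(a₁₁a₂₂) = (1)·(4) / ((4)·(7)) = 0.142857
ρ = √|0.142857| = √0.142857 = 0.378
ρ < 1, so Jacobi converges

0.378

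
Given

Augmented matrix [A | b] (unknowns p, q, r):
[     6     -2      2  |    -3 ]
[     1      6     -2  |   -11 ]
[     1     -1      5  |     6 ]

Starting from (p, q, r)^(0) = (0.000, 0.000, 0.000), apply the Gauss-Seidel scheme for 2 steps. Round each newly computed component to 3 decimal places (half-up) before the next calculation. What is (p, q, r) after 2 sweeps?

(-1.400, -1.283, 1.223)

Iteration 1:
  p = (-3 - (-2)·0.000 - (2)·0.000) / (6) = -0.500
  q = (-11 - (1)·-0.500 - (-2)·0.000) / (6) = -1.750
  r = (6 - (1)·-0.500 - (-1)·-1.750) / (5) = 0.950
Iteration 2:
  p = (-3 - (-2)·-1.750 - (2)·0.950) / (6) = -1.400
  q = (-11 - (1)·-1.400 - (-2)·0.950) / (6) = -1.283
  r = (6 - (1)·-1.400 - (-1)·-1.283) / (5) = 1.223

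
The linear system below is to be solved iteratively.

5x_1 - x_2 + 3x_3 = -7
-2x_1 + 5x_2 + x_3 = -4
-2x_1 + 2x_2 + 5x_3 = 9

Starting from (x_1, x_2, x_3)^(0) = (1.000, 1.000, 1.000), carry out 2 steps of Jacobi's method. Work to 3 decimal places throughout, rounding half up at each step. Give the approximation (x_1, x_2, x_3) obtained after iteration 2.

Iteration 1:
  x_1 = (-7 - (-1)·1.000 - (3)·1.000) / (5) = -1.800
  x_2 = (-4 - (-2)·1.000 - (1)·1.000) / (5) = -0.600
  x_3 = (9 - (-2)·1.000 - (2)·1.000) / (5) = 1.800
Iteration 2:
  x_1 = (-7 - (-1)·-0.600 - (3)·1.800) / (5) = -2.600
  x_2 = (-4 - (-2)·-1.800 - (1)·1.800) / (5) = -1.880
  x_3 = (9 - (-2)·-1.800 - (2)·-0.600) / (5) = 1.320

(-2.600, -1.880, 1.320)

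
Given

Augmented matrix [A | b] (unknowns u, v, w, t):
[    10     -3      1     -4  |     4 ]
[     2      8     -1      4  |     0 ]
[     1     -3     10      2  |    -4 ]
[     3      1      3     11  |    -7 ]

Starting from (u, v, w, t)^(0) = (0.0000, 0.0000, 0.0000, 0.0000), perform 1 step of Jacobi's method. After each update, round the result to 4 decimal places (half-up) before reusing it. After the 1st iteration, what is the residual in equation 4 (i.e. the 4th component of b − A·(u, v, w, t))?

Iteration 1:
  u = (4 - (-3)·0.0000 - (1)·0.0000 - (-4)·0.0000) / (10) = 0.4000
  v = (0 - (2)·0.0000 - (-1)·0.0000 - (4)·0.0000) / (8) = 0.0000
  w = (-4 - (1)·0.0000 - (-3)·0.0000 - (2)·0.0000) / (10) = -0.4000
  t = (-7 - (3)·0.0000 - (1)·0.0000 - (3)·0.0000) / (11) = -0.6364
Residual b − A·x = (-2.1456, 1.3456, 0.8728, 0.0004)

0.0004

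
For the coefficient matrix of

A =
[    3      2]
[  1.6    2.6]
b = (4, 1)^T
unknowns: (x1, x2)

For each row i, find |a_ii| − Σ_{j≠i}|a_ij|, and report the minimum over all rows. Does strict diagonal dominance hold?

1

row 1: |3| − (2) = 1
row 2: |2.6| − (1.6) = 1
minimum over rows = 1 → strictly diagonally dominant (convergence guaranteed)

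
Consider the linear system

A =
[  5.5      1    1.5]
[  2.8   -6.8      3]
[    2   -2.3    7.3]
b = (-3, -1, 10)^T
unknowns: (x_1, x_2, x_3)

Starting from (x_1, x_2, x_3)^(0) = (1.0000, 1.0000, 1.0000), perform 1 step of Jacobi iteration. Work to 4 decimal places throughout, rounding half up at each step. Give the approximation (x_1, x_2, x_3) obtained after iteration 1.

(-1.0000, 1.0000, 1.4110)

Iteration 1:
  x_1 = (-3 - (1)·1.0000 - (1.5)·1.0000) / (5.5) = -1.0000
  x_2 = (-1 - (2.8)·1.0000 - (3)·1.0000) / (-6.8) = 1.0000
  x_3 = (10 - (2)·1.0000 - (-2.3)·1.0000) / (7.3) = 1.4110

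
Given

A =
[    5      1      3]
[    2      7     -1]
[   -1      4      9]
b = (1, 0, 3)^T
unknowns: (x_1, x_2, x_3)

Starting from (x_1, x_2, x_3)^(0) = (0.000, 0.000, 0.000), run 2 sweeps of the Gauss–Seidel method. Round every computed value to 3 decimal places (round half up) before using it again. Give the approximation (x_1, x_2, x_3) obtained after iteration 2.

(-0.017, 0.059, 0.305)

Iteration 1:
  x_1 = (1 - (1)·0.000 - (3)·0.000) / (5) = 0.200
  x_2 = (0 - (2)·0.200 - (-1)·0.000) / (7) = -0.057
  x_3 = (3 - (-1)·0.200 - (4)·-0.057) / (9) = 0.381
Iteration 2:
  x_1 = (1 - (1)·-0.057 - (3)·0.381) / (5) = -0.017
  x_2 = (0 - (2)·-0.017 - (-1)·0.381) / (7) = 0.059
  x_3 = (3 - (-1)·-0.017 - (4)·0.059) / (9) = 0.305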